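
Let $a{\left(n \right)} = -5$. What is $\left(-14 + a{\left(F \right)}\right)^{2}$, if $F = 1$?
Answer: $361$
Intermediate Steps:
$\left(-14 + a{\left(F \right)}\right)^{2} = \left(-14 - 5\right)^{2} = \left(-19\right)^{2} = 361$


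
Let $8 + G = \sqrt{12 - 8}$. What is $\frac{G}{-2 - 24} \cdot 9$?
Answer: $\frac{27}{13} \approx 2.0769$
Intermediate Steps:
$G = -6$ ($G = -8 + \sqrt{12 - 8} = -8 + \sqrt{4} = -8 + 2 = -6$)
$\frac{G}{-2 - 24} \cdot 9 = \frac{1}{-2 - 24} \left(-6\right) 9 = \frac{1}{-26} \left(-6\right) 9 = \left(- \frac{1}{26}\right) \left(-6\right) 9 = \frac{3}{13} \cdot 9 = \frac{27}{13}$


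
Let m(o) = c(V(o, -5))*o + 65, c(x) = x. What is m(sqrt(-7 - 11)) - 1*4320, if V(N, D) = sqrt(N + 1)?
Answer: -4255 + 3*I*sqrt(2)*sqrt(1 + 3*I*sqrt(2)) ≈ -4260.5 + 6.9448*I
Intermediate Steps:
V(N, D) = sqrt(1 + N)
m(o) = 65 + o*sqrt(1 + o) (m(o) = sqrt(1 + o)*o + 65 = o*sqrt(1 + o) + 65 = 65 + o*sqrt(1 + o))
m(sqrt(-7 - 11)) - 1*4320 = (65 + sqrt(-7 - 11)*sqrt(1 + sqrt(-7 - 11))) - 1*4320 = (65 + sqrt(-18)*sqrt(1 + sqrt(-18))) - 4320 = (65 + (3*I*sqrt(2))*sqrt(1 + 3*I*sqrt(2))) - 4320 = (65 + 3*I*sqrt(2)*sqrt(1 + 3*I*sqrt(2))) - 4320 = -4255 + 3*I*sqrt(2)*sqrt(1 + 3*I*sqrt(2))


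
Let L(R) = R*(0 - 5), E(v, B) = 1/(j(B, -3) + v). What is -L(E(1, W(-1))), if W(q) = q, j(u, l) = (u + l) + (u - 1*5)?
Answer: -5/9 ≈ -0.55556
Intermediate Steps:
j(u, l) = -5 + l + 2*u (j(u, l) = (l + u) + (u - 5) = (l + u) + (-5 + u) = -5 + l + 2*u)
E(v, B) = 1/(-8 + v + 2*B) (E(v, B) = 1/((-5 - 3 + 2*B) + v) = 1/((-8 + 2*B) + v) = 1/(-8 + v + 2*B))
L(R) = -5*R (L(R) = R*(-5) = -5*R)
-L(E(1, W(-1))) = -(-5)/(-8 + 1 + 2*(-1)) = -(-5)/(-8 + 1 - 2) = -(-5)/(-9) = -(-5)*(-1)/9 = -1*5/9 = -5/9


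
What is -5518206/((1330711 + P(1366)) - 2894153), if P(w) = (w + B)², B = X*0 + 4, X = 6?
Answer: -919701/52243 ≈ -17.604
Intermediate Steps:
B = 4 (B = 6*0 + 4 = 0 + 4 = 4)
P(w) = (4 + w)² (P(w) = (w + 4)² = (4 + w)²)
-5518206/((1330711 + P(1366)) - 2894153) = -5518206/((1330711 + (4 + 1366)²) - 2894153) = -5518206/((1330711 + 1370²) - 2894153) = -5518206/((1330711 + 1876900) - 2894153) = -5518206/(3207611 - 2894153) = -5518206/313458 = -5518206*1/313458 = -919701/52243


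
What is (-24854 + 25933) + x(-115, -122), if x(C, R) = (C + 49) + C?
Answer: 898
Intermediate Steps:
x(C, R) = 49 + 2*C (x(C, R) = (49 + C) + C = 49 + 2*C)
(-24854 + 25933) + x(-115, -122) = (-24854 + 25933) + (49 + 2*(-115)) = 1079 + (49 - 230) = 1079 - 181 = 898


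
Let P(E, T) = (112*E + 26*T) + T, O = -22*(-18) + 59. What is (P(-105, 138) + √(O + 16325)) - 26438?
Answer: -34472 + 2*√4195 ≈ -34342.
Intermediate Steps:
O = 455 (O = 396 + 59 = 455)
P(E, T) = 27*T + 112*E (P(E, T) = (26*T + 112*E) + T = 27*T + 112*E)
(P(-105, 138) + √(O + 16325)) - 26438 = ((27*138 + 112*(-105)) + √(455 + 16325)) - 26438 = ((3726 - 11760) + √16780) - 26438 = (-8034 + 2*√4195) - 26438 = -34472 + 2*√4195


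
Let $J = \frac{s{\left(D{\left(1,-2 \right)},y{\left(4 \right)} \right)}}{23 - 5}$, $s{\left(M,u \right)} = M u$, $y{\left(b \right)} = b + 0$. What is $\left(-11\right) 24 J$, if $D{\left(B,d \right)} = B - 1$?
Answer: $0$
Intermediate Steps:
$D{\left(B,d \right)} = -1 + B$
$y{\left(b \right)} = b$
$J = 0$ ($J = \frac{\left(-1 + 1\right) 4}{23 - 5} = \frac{0 \cdot 4}{18} = 0 \cdot \frac{1}{18} = 0$)
$\left(-11\right) 24 J = \left(-11\right) 24 \cdot 0 = \left(-264\right) 0 = 0$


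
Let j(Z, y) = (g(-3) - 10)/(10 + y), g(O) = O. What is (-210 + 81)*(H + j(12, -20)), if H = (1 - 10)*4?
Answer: 44763/10 ≈ 4476.3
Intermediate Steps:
H = -36 (H = -9*4 = -36)
j(Z, y) = -13/(10 + y) (j(Z, y) = (-3 - 10)/(10 + y) = -13/(10 + y))
(-210 + 81)*(H + j(12, -20)) = (-210 + 81)*(-36 - 13/(10 - 20)) = -129*(-36 - 13/(-10)) = -129*(-36 - 13*(-⅒)) = -129*(-36 + 13/10) = -129*(-347/10) = 44763/10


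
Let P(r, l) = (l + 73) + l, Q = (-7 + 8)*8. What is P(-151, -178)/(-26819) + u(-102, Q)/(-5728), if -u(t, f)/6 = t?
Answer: -3698051/38404808 ≈ -0.096291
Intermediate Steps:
Q = 8 (Q = 1*8 = 8)
u(t, f) = -6*t
P(r, l) = 73 + 2*l (P(r, l) = (73 + l) + l = 73 + 2*l)
P(-151, -178)/(-26819) + u(-102, Q)/(-5728) = (73 + 2*(-178))/(-26819) - 6*(-102)/(-5728) = (73 - 356)*(-1/26819) + 612*(-1/5728) = -283*(-1/26819) - 153/1432 = 283/26819 - 153/1432 = -3698051/38404808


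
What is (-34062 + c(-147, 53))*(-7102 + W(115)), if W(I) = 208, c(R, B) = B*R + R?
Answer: 289548000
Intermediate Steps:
c(R, B) = R + B*R
(-34062 + c(-147, 53))*(-7102 + W(115)) = (-34062 - 147*(1 + 53))*(-7102 + 208) = (-34062 - 147*54)*(-6894) = (-34062 - 7938)*(-6894) = -42000*(-6894) = 289548000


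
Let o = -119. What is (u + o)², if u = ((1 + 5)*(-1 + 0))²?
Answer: 6889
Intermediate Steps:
u = 36 (u = (6*(-1))² = (-6)² = 36)
(u + o)² = (36 - 119)² = (-83)² = 6889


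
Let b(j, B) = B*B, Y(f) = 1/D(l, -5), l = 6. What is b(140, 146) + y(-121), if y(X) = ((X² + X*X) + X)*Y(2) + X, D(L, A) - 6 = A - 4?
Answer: 34424/3 ≈ 11475.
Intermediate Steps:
D(L, A) = 2 + A (D(L, A) = 6 + (A - 4) = 6 + (-4 + A) = 2 + A)
Y(f) = -⅓ (Y(f) = 1/(2 - 5) = 1/(-3) = -⅓)
b(j, B) = B²
y(X) = -2*X²/3 + 2*X/3 (y(X) = ((X² + X*X) + X)*(-⅓) + X = ((X² + X²) + X)*(-⅓) + X = (2*X² + X)*(-⅓) + X = (X + 2*X²)*(-⅓) + X = (-2*X²/3 - X/3) + X = -2*X²/3 + 2*X/3)
b(140, 146) + y(-121) = 146² + (⅔)*(-121)*(1 - 1*(-121)) = 21316 + (⅔)*(-121)*(1 + 121) = 21316 + (⅔)*(-121)*122 = 21316 - 29524/3 = 34424/3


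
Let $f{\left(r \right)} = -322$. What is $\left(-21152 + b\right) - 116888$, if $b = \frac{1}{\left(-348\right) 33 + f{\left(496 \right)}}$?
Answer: $- \frac{1629700241}{11806} \approx -1.3804 \cdot 10^{5}$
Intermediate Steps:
$b = - \frac{1}{11806}$ ($b = \frac{1}{\left(-348\right) 33 - 322} = \frac{1}{-11484 - 322} = \frac{1}{-11806} = - \frac{1}{11806} \approx -8.4703 \cdot 10^{-5}$)
$\left(-21152 + b\right) - 116888 = \left(-21152 - \frac{1}{11806}\right) - 116888 = - \frac{249720513}{11806} - 116888 = - \frac{1629700241}{11806}$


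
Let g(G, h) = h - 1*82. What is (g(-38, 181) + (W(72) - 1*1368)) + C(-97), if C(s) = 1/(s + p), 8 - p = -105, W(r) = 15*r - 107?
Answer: -4735/16 ≈ -295.94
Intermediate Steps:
g(G, h) = -82 + h (g(G, h) = h - 82 = -82 + h)
W(r) = -107 + 15*r
p = 113 (p = 8 - 1*(-105) = 8 + 105 = 113)
C(s) = 1/(113 + s) (C(s) = 1/(s + 113) = 1/(113 + s))
(g(-38, 181) + (W(72) - 1*1368)) + C(-97) = ((-82 + 181) + ((-107 + 15*72) - 1*1368)) + 1/(113 - 97) = (99 + ((-107 + 1080) - 1368)) + 1/16 = (99 + (973 - 1368)) + 1/16 = (99 - 395) + 1/16 = -296 + 1/16 = -4735/16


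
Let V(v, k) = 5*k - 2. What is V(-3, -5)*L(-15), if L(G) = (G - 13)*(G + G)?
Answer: -22680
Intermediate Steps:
V(v, k) = -2 + 5*k
L(G) = 2*G*(-13 + G) (L(G) = (-13 + G)*(2*G) = 2*G*(-13 + G))
V(-3, -5)*L(-15) = (-2 + 5*(-5))*(2*(-15)*(-13 - 15)) = (-2 - 25)*(2*(-15)*(-28)) = -27*840 = -22680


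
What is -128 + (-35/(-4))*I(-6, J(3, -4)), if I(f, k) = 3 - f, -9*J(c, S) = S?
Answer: -197/4 ≈ -49.250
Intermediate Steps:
J(c, S) = -S/9
-128 + (-35/(-4))*I(-6, J(3, -4)) = -128 + (-35/(-4))*(3 - 1*(-6)) = -128 + (-35*(-1/4))*(3 + 6) = -128 + (35/4)*9 = -128 + 315/4 = -197/4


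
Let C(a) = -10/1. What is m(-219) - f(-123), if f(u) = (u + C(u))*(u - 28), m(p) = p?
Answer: -20302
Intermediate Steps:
C(a) = -10 (C(a) = -10*1 = -10)
f(u) = (-28 + u)*(-10 + u) (f(u) = (u - 10)*(u - 28) = (-10 + u)*(-28 + u) = (-28 + u)*(-10 + u))
m(-219) - f(-123) = -219 - (280 + (-123)² - 38*(-123)) = -219 - (280 + 15129 + 4674) = -219 - 1*20083 = -219 - 20083 = -20302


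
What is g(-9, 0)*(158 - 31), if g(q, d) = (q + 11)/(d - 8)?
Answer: -127/4 ≈ -31.750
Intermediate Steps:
g(q, d) = (11 + q)/(-8 + d)
g(-9, 0)*(158 - 31) = ((11 - 9)/(-8 + 0))*(158 - 31) = (2/(-8))*127 = -⅛*2*127 = -¼*127 = -127/4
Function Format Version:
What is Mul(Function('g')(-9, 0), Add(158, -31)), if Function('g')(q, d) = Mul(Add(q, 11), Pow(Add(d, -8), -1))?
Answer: Rational(-127, 4) ≈ -31.750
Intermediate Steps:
Function('g')(q, d) = Mul(Pow(Add(-8, d), -1), Add(11, q)) (Function('g')(q, d) = Mul(Add(11, q), Pow(Add(-8, d), -1)) = Mul(Pow(Add(-8, d), -1), Add(11, q)))
Mul(Function('g')(-9, 0), Add(158, -31)) = Mul(Mul(Pow(Add(-8, 0), -1), Add(11, -9)), Add(158, -31)) = Mul(Mul(Pow(-8, -1), 2), 127) = Mul(Mul(Rational(-1, 8), 2), 127) = Mul(Rational(-1, 4), 127) = Rational(-127, 4)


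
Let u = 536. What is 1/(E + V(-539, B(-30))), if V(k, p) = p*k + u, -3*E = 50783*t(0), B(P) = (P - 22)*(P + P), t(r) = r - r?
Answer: -1/1681144 ≈ -5.9483e-7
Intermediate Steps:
t(r) = 0
B(P) = 2*P*(-22 + P) (B(P) = (-22 + P)*(2*P) = 2*P*(-22 + P))
E = 0 (E = -50783*0/3 = -⅓*0 = 0)
V(k, p) = 536 + k*p (V(k, p) = p*k + 536 = k*p + 536 = 536 + k*p)
1/(E + V(-539, B(-30))) = 1/(0 + (536 - 1078*(-30)*(-22 - 30))) = 1/(0 + (536 - 1078*(-30)*(-52))) = 1/(0 + (536 - 539*3120)) = 1/(0 + (536 - 1681680)) = 1/(0 - 1681144) = 1/(-1681144) = -1/1681144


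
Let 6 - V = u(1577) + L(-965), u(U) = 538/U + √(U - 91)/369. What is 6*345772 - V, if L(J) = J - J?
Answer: 3271685740/1577 + √1486/369 ≈ 2.0746e+6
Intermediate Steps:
L(J) = 0
u(U) = 538/U + √(-91 + U)/369 (u(U) = 538/U + √(-91 + U)*(1/369) = 538/U + √(-91 + U)/369)
V = 8924/1577 - √1486/369 (V = 6 - ((538/1577 + √(-91 + 1577)/369) + 0) = 6 - ((538*(1/1577) + √1486/369) + 0) = 6 - ((538/1577 + √1486/369) + 0) = 6 - (538/1577 + √1486/369) = 6 + (-538/1577 - √1486/369) = 8924/1577 - √1486/369 ≈ 5.5544)
6*345772 - V = 6*345772 - (8924/1577 - √1486/369) = 2074632 + (-8924/1577 + √1486/369) = 3271685740/1577 + √1486/369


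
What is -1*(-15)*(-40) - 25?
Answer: -625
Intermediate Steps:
-1*(-15)*(-40) - 25 = 15*(-40) - 25 = -600 - 25 = -625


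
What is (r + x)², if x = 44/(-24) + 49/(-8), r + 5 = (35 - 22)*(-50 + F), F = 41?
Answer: 9728161/576 ≈ 16889.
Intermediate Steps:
r = -122 (r = -5 + (35 - 22)*(-50 + 41) = -5 + 13*(-9) = -5 - 117 = -122)
x = -191/24 (x = 44*(-1/24) + 49*(-⅛) = -11/6 - 49/8 = -191/24 ≈ -7.9583)
(r + x)² = (-122 - 191/24)² = (-3119/24)² = 9728161/576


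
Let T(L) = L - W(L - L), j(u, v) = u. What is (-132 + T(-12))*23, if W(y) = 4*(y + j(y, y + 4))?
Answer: -3312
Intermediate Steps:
W(y) = 8*y (W(y) = 4*(y + y) = 4*(2*y) = 8*y)
T(L) = L (T(L) = L - 8*(L - L) = L - 8*0 = L - 1*0 = L + 0 = L)
(-132 + T(-12))*23 = (-132 - 12)*23 = -144*23 = -3312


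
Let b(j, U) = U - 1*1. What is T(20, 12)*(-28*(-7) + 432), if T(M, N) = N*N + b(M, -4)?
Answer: 87292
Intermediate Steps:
b(j, U) = -1 + U (b(j, U) = U - 1 = -1 + U)
T(M, N) = -5 + N² (T(M, N) = N*N + (-1 - 4) = N² - 5 = -5 + N²)
T(20, 12)*(-28*(-7) + 432) = (-5 + 12²)*(-28*(-7) + 432) = (-5 + 144)*(196 + 432) = 139*628 = 87292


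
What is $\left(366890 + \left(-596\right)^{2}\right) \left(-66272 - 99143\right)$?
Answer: $-119447163990$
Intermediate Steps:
$\left(366890 + \left(-596\right)^{2}\right) \left(-66272 - 99143\right) = \left(366890 + 355216\right) \left(-165415\right) = 722106 \left(-165415\right) = -119447163990$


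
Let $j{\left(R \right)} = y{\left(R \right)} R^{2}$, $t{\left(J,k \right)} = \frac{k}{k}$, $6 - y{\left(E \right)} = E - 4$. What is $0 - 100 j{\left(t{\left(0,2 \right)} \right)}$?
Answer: $-900$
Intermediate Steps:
$y{\left(E \right)} = 10 - E$ ($y{\left(E \right)} = 6 - \left(E - 4\right) = 6 - \left(-4 + E\right) = 10 - E$)
$t{\left(J,k \right)} = 1$
$j{\left(R \right)} = R^{2} \left(10 - R\right)$ ($j{\left(R \right)} = \left(10 - R\right) R^{2} = R^{2} \left(10 - R\right)$)
$0 - 100 j{\left(t{\left(0,2 \right)} \right)} = 0 - 100 \cdot 1^{2} \left(10 - 1\right) = 0 - 100 \cdot 1 \left(10 - 1\right) = 0 - 100 \cdot 1 \cdot 9 = 0 - 900 = -900$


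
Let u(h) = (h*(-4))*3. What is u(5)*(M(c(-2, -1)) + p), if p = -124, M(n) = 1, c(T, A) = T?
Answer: 7380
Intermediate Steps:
u(h) = -12*h (u(h) = -4*h*3 = -12*h)
u(5)*(M(c(-2, -1)) + p) = (-12*5)*(1 - 124) = -60*(-123) = 7380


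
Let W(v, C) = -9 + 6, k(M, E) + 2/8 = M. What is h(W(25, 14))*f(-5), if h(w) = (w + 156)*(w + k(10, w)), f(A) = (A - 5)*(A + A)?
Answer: 103275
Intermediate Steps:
k(M, E) = -¼ + M
W(v, C) = -3
f(A) = 2*A*(-5 + A) (f(A) = (-5 + A)*(2*A) = 2*A*(-5 + A))
h(w) = (156 + w)*(39/4 + w) (h(w) = (w + 156)*(w + (-¼ + 10)) = (156 + w)*(w + 39/4) = (156 + w)*(39/4 + w))
h(W(25, 14))*f(-5) = (1521 + (-3)² + (663/4)*(-3))*(2*(-5)*(-5 - 5)) = (1521 + 9 - 1989/4)*(2*(-5)*(-10)) = (4131/4)*100 = 103275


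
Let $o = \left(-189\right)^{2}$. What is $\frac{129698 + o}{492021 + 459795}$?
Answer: $\frac{165419}{951816} \approx 0.17379$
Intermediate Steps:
$o = 35721$
$\frac{129698 + o}{492021 + 459795} = \frac{129698 + 35721}{492021 + 459795} = \frac{165419}{951816}$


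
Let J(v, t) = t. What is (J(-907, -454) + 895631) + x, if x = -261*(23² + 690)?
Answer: 577018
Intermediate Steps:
x = -318159 (x = -261*(529 + 690) = -261*1219 = -318159)
(J(-907, -454) + 895631) + x = (-454 + 895631) - 318159 = 895177 - 318159 = 577018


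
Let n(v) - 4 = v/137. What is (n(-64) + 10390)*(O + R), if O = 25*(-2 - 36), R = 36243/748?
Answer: -480113186649/51238 ≈ -9.3703e+6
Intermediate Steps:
n(v) = 4 + v/137
R = 36243/748 (R = 36243*(1/748) = 36243/748 ≈ 48.453)
O = -950 (O = 25*(-38) = -950)
(n(-64) + 10390)*(O + R) = ((4 + (1/137)*(-64)) + 10390)*(-950 + 36243/748) = ((4 - 64/137) + 10390)*(-674357/748) = (484/137 + 10390)*(-674357/748) = (1423914/137)*(-674357/748) = -480113186649/51238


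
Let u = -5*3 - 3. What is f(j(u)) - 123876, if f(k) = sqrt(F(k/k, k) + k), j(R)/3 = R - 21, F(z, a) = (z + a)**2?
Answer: -123876 + sqrt(13339) ≈ -1.2376e+5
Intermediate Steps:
u = -18 (u = -15 - 3 = -18)
F(z, a) = (a + z)**2
j(R) = -63 + 3*R (j(R) = 3*(R - 21) = 3*(-21 + R) = -63 + 3*R)
f(k) = sqrt(k + (1 + k)**2) (f(k) = sqrt((k + k/k)**2 + k) = sqrt((k + 1)**2 + k) = sqrt((1 + k)**2 + k) = sqrt(k + (1 + k)**2))
f(j(u)) - 123876 = sqrt((-63 + 3*(-18)) + (1 + (-63 + 3*(-18)))**2) - 123876 = sqrt((-63 - 54) + (1 + (-63 - 54))**2) - 123876 = sqrt(-117 + (1 - 117)**2) - 123876 = sqrt(-117 + (-116)**2) - 123876 = sqrt(-117 + 13456) - 123876 = sqrt(13339) - 123876 = -123876 + sqrt(13339)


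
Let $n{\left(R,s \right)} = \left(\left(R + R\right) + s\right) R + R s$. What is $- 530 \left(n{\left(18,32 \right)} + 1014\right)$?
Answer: $-1491420$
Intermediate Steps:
$n{\left(R,s \right)} = R s + R \left(s + 2 R\right)$ ($n{\left(R,s \right)} = \left(2 R + s\right) R + R s = \left(s + 2 R\right) R + R s = R \left(s + 2 R\right) + R s = R s + R \left(s + 2 R\right)$)
$- 530 \left(n{\left(18,32 \right)} + 1014\right) = - 530 \left(2 \cdot 18 \left(18 + 32\right) + 1014\right) = - 530 \left(2 \cdot 18 \cdot 50 + 1014\right) = - 530 \left(1800 + 1014\right) = \left(-530\right) 2814 = -1491420$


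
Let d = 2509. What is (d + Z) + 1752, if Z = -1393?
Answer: 2868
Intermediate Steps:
(d + Z) + 1752 = (2509 - 1393) + 1752 = 1116 + 1752 = 2868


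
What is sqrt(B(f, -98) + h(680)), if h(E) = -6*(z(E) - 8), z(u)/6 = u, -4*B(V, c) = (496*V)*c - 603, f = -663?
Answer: 3*I*sqrt(3591581)/2 ≈ 2842.7*I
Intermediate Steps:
B(V, c) = 603/4 - 124*V*c (B(V, c) = -((496*V)*c - 603)/4 = -(496*V*c - 603)/4 = -(-603 + 496*V*c)/4 = 603/4 - 124*V*c)
z(u) = 6*u
h(E) = 48 - 36*E (h(E) = -6*(6*E - 8) = -6*(-8 + 6*E) = 48 - 36*E)
sqrt(B(f, -98) + h(680)) = sqrt((603/4 - 124*(-663)*(-98)) + (48 - 36*680)) = sqrt((603/4 - 8056776) + (48 - 24480)) = sqrt(-32226501/4 - 24432) = sqrt(-32324229/4) = 3*I*sqrt(3591581)/2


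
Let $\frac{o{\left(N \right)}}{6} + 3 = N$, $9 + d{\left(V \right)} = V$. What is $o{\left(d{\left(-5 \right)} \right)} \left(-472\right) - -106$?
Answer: $48250$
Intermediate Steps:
$d{\left(V \right)} = -9 + V$
$o{\left(N \right)} = -18 + 6 N$
$o{\left(d{\left(-5 \right)} \right)} \left(-472\right) - -106 = \left(-18 + 6 \left(-9 - 5\right)\right) \left(-472\right) - -106 = \left(-18 + 6 \left(-14\right)\right) \left(-472\right) + \left(110 - 4\right) = \left(-18 - 84\right) \left(-472\right) + 106 = \left(-102\right) \left(-472\right) + 106 = 48144 + 106 = 48250$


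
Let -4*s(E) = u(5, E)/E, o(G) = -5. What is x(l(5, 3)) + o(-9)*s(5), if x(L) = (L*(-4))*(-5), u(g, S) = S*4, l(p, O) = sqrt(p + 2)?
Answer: 5 + 20*sqrt(7) ≈ 57.915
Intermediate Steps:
l(p, O) = sqrt(2 + p)
u(g, S) = 4*S
x(L) = 20*L (x(L) = -4*L*(-5) = 20*L)
s(E) = -1 (s(E) = -4*E/(4*E) = -1/4*4 = -1)
x(l(5, 3)) + o(-9)*s(5) = 20*sqrt(2 + 5) - 5*(-1) = 20*sqrt(7) + 5 = 5 + 20*sqrt(7)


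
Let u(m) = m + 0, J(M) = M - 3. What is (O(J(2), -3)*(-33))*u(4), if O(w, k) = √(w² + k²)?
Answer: -132*√10 ≈ -417.42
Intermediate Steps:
J(M) = -3 + M
u(m) = m
O(w, k) = √(k² + w²)
(O(J(2), -3)*(-33))*u(4) = (√((-3)² + (-3 + 2)²)*(-33))*4 = (√(9 + (-1)²)*(-33))*4 = (√(9 + 1)*(-33))*4 = (√10*(-33))*4 = -33*√10*4 = -132*√10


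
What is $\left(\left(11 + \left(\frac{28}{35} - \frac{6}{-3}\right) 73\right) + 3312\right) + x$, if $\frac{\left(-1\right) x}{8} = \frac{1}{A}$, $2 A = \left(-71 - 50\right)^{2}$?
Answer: $\frac{258223237}{73205} \approx 3527.4$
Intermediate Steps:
$A = \frac{14641}{2}$ ($A = \frac{\left(-71 - 50\right)^{2}}{2} = \frac{\left(-121\right)^{2}}{2} = \frac{1}{2} \cdot 14641 = \frac{14641}{2} \approx 7320.5$)
$x = - \frac{16}{14641}$ ($x = - \frac{8}{\frac{14641}{2}} = \left(-8\right) \frac{2}{14641} = - \frac{16}{14641} \approx -0.0010928$)
$\left(\left(11 + \left(\frac{28}{35} - \frac{6}{-3}\right) 73\right) + 3312\right) + x = \left(\left(11 + \left(\frac{28}{35} - \frac{6}{-3}\right) 73\right) + 3312\right) - \frac{16}{14641} = \left(\left(11 + \left(28 \cdot \frac{1}{35} - -2\right) 73\right) + 3312\right) - \frac{16}{14641} = \left(\left(11 + \left(\frac{4}{5} + 2\right) 73\right) + 3312\right) - \frac{16}{14641} = \left(\left(11 + \frac{14}{5} \cdot 73\right) + 3312\right) - \frac{16}{14641} = \left(\left(11 + \frac{1022}{5}\right) + 3312\right) - \frac{16}{14641} = \left(\frac{1077}{5} + 3312\right) - \frac{16}{14641} = \frac{17637}{5} - \frac{16}{14641} = \frac{258223237}{73205}$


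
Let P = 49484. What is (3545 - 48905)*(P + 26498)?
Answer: -3446543520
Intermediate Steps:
(3545 - 48905)*(P + 26498) = (3545 - 48905)*(49484 + 26498) = -45360*75982 = -3446543520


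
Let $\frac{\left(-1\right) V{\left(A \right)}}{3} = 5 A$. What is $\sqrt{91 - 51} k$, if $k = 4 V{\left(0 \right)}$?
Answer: $0$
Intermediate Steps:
$V{\left(A \right)} = - 15 A$ ($V{\left(A \right)} = - 3 \cdot 5 A = - 15 A$)
$k = 0$ ($k = 4 \left(\left(-15\right) 0\right) = 4 \cdot 0 = 0$)
$\sqrt{91 - 51} k = \sqrt{91 - 51} \cdot 0 = \sqrt{40} \cdot 0 = 2 \sqrt{10} \cdot 0 = 0$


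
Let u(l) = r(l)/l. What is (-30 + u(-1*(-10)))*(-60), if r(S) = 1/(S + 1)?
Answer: 19794/11 ≈ 1799.5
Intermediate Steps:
r(S) = 1/(1 + S)
u(l) = 1/(l*(1 + l)) (u(l) = 1/((1 + l)*l) = 1/(l*(1 + l)))
(-30 + u(-1*(-10)))*(-60) = (-30 + 1/(((-1*(-10)))*(1 - 1*(-10))))*(-60) = (-30 + 1/(10*(1 + 10)))*(-60) = (-30 + (⅒)/11)*(-60) = (-30 + (⅒)*(1/11))*(-60) = (-30 + 1/110)*(-60) = -3299/110*(-60) = 19794/11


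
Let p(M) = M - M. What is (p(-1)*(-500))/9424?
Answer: 0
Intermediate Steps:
p(M) = 0
(p(-1)*(-500))/9424 = (0*(-500))/9424 = 0*(1/9424) = 0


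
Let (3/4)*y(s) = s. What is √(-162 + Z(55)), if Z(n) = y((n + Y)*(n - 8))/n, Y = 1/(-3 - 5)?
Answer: I*√10832910/330 ≈ 9.9738*I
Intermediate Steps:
Y = -⅛ (Y = 1/(-8) = -⅛ ≈ -0.12500)
y(s) = 4*s/3
Z(n) = 4*(-8 + n)*(-⅛ + n)/(3*n) (Z(n) = (4*((n - ⅛)*(n - 8))/3)/n = (4*((-⅛ + n)*(-8 + n))/3)/n = (4*((-8 + n)*(-⅛ + n))/3)/n = (4*(-8 + n)*(-⅛ + n)/3)/n = 4*(-8 + n)*(-⅛ + n)/(3*n))
√(-162 + Z(55)) = √(-162 + (⅙)*(8 - 65*55 + 8*55²)/55) = √(-162 + (⅙)*(1/55)*(8 - 3575 + 8*3025)) = √(-162 + (⅙)*(1/55)*(8 - 3575 + 24200)) = √(-162 + (⅙)*(1/55)*20633) = √(-162 + 20633/330) = √(-32827/330) = I*√10832910/330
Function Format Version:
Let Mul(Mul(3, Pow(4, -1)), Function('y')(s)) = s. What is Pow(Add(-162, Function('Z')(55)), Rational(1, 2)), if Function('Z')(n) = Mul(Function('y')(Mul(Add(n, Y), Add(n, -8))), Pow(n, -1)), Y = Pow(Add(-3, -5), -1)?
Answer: Mul(Rational(1, 330), I, Pow(10832910, Rational(1, 2))) ≈ Mul(9.9738, I)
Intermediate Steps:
Y = Rational(-1, 8) (Y = Pow(-8, -1) = Rational(-1, 8) ≈ -0.12500)
Function('y')(s) = Mul(Rational(4, 3), s)
Function('Z')(n) = Mul(Rational(4, 3), Pow(n, -1), Add(-8, n), Add(Rational(-1, 8), n)) (Function('Z')(n) = Mul(Mul(Rational(4, 3), Mul(Add(n, Rational(-1, 8)), Add(n, -8))), Pow(n, -1)) = Mul(Mul(Rational(4, 3), Mul(Add(Rational(-1, 8), n), Add(-8, n))), Pow(n, -1)) = Mul(Mul(Rational(4, 3), Mul(Add(-8, n), Add(Rational(-1, 8), n))), Pow(n, -1)) = Mul(Mul(Rational(4, 3), Add(-8, n), Add(Rational(-1, 8), n)), Pow(n, -1)) = Mul(Rational(4, 3), Pow(n, -1), Add(-8, n), Add(Rational(-1, 8), n)))
Pow(Add(-162, Function('Z')(55)), Rational(1, 2)) = Pow(Add(-162, Mul(Rational(1, 6), Pow(55, -1), Add(8, Mul(-65, 55), Mul(8, Pow(55, 2))))), Rational(1, 2)) = Pow(Add(-162, Mul(Rational(1, 6), Rational(1, 55), Add(8, -3575, Mul(8, 3025)))), Rational(1, 2)) = Pow(Add(-162, Mul(Rational(1, 6), Rational(1, 55), Add(8, -3575, 24200))), Rational(1, 2)) = Pow(Add(-162, Mul(Rational(1, 6), Rational(1, 55), 20633)), Rational(1, 2)) = Pow(Add(-162, Rational(20633, 330)), Rational(1, 2)) = Pow(Rational(-32827, 330), Rational(1, 2)) = Mul(Rational(1, 330), I, Pow(10832910, Rational(1, 2)))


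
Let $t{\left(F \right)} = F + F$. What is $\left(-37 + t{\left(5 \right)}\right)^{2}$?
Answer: $729$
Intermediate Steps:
$t{\left(F \right)} = 2 F$
$\left(-37 + t{\left(5 \right)}\right)^{2} = \left(-37 + 2 \cdot 5\right)^{2} = \left(-37 + 10\right)^{2} = \left(-27\right)^{2} = 729$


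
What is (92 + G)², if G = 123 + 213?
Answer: 183184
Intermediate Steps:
G = 336
(92 + G)² = (92 + 336)² = 428² = 183184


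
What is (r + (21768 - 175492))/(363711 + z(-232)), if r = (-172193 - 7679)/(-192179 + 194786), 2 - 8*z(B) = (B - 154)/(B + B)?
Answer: -67649232640/159986349219 ≈ -0.42284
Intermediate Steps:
z(B) = ¼ - (-154 + B)/(16*B) (z(B) = ¼ - (B - 154)/(8*(B + B)) = ¼ - (-154 + B)/(8*(2*B)) = ¼ - (-154 + B)*1/(2*B)/8 = ¼ - (-154 + B)/(16*B))
r = -16352/237 (r = -179872/2607 = -179872*1/2607 = -16352/237 ≈ -68.996)
(r + (21768 - 175492))/(363711 + z(-232)) = (-16352/237 + (21768 - 175492))/(363711 + (1/16)*(154 + 3*(-232))/(-232)) = (-16352/237 - 153724)/(363711 + (1/16)*(-1/232)*(154 - 696)) = -36448940/(237*(363711 + (1/16)*(-1/232)*(-542))) = -36448940/(237*(363711 + 271/1856)) = -36448940/(237*675047887/1856) = -36448940/237*1856/675047887 = -67649232640/159986349219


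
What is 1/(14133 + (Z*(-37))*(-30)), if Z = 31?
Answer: 1/48543 ≈ 2.0600e-5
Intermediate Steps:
1/(14133 + (Z*(-37))*(-30)) = 1/(14133 + (31*(-37))*(-30)) = 1/(14133 - 1147*(-30)) = 1/(14133 + 34410) = 1/48543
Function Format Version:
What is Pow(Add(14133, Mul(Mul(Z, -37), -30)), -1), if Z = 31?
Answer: Rational(1, 48543) ≈ 2.0600e-5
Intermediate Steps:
Pow(Add(14133, Mul(Mul(Z, -37), -30)), -1) = Pow(Add(14133, Mul(Mul(31, -37), -30)), -1) = Pow(Add(14133, Mul(-1147, -30)), -1) = Pow(Add(14133, 34410), -1) = Pow(48543, -1) = Rational(1, 48543)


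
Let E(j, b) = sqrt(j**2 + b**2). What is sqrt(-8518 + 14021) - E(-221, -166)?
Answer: sqrt(5503) - sqrt(76397) ≈ -202.22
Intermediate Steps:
E(j, b) = sqrt(b**2 + j**2)
sqrt(-8518 + 14021) - E(-221, -166) = sqrt(-8518 + 14021) - sqrt((-166)**2 + (-221)**2) = sqrt(5503) - sqrt(27556 + 48841) = sqrt(5503) - sqrt(76397)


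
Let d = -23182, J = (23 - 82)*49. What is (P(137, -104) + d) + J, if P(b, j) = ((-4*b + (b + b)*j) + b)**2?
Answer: 835588576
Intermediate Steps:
J = -2891 (J = -59*49 = -2891)
P(b, j) = (-3*b + 2*b*j)**2 (P(b, j) = ((-4*b + (2*b)*j) + b)**2 = ((-4*b + 2*b*j) + b)**2 = (-3*b + 2*b*j)**2)
(P(137, -104) + d) + J = (137**2*(-3 + 2*(-104))**2 - 23182) - 2891 = (18769*(-3 - 208)**2 - 23182) - 2891 = (18769*(-211)**2 - 23182) - 2891 = (18769*44521 - 23182) - 2891 = (835614649 - 23182) - 2891 = 835591467 - 2891 = 835588576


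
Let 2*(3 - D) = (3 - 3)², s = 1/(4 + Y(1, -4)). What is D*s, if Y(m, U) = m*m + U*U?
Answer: ⅐ ≈ 0.14286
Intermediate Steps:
Y(m, U) = U² + m² (Y(m, U) = m² + U² = U² + m²)
s = 1/21 (s = 1/(4 + ((-4)² + 1²)) = 1/(4 + (16 + 1)) = 1/(4 + 17) = 1/21 ≈ 0.047619)
D = 3 (D = 3 - (3 - 3)²/2 = 3 - ½*0² = 3 - ½*0 = 3 + 0 = 3)
D*s = 3*(1/21) = ⅐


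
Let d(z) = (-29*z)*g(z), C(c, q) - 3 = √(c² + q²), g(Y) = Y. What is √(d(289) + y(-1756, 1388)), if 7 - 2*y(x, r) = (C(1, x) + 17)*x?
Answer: √(-9618182 + 3512*√3083537)/2 ≈ 928.86*I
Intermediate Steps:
C(c, q) = 3 + √(c² + q²)
y(x, r) = 7/2 - x*(20 + √(1 + x²))/2 (y(x, r) = 7/2 - ((3 + √(1² + x²)) + 17)*x/2 = 7/2 - ((3 + √(1 + x²)) + 17)*x/2 = 7/2 - (20 + √(1 + x²))*x/2 = 7/2 - x*(20 + √(1 + x²))/2)
d(z) = -29*z² (d(z) = (-29*z)*z = -29*z²)
√(d(289) + y(-1756, 1388)) = √(-29*289² + (7/2 - 10*(-1756) - ½*(-1756)*√(1 + (-1756)²))) = √(-29*83521 + (7/2 + 17560 - ½*(-1756)*√(1 + 3083536))) = √(-2422109 + (7/2 + 17560 - ½*(-1756)*√3083537)) = √(-2422109 + (7/2 + 17560 + 878*√3083537)) = √(-2422109 + (35127/2 + 878*√3083537)) = √(-4809091/2 + 878*√3083537)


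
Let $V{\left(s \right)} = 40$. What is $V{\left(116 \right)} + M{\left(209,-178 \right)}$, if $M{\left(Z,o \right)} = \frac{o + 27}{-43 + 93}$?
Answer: $\frac{1849}{50} \approx 36.98$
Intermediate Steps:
$M{\left(Z,o \right)} = \frac{27}{50} + \frac{o}{50}$ ($M{\left(Z,o \right)} = \frac{27 + o}{50} = \left(27 + o\right) \frac{1}{50} = \frac{27}{50} + \frac{o}{50}$)
$V{\left(116 \right)} + M{\left(209,-178 \right)} = 40 + \left(\frac{27}{50} + \frac{1}{50} \left(-178\right)\right) = 40 + \left(\frac{27}{50} - \frac{89}{25}\right) = 40 - \frac{151}{50} = \frac{1849}{50}$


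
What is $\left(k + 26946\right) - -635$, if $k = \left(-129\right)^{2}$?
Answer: $44222$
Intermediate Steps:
$k = 16641$
$\left(k + 26946\right) - -635 = \left(16641 + 26946\right) - -635 = 43587 + \left(-2329 + \left(3025 - 61\right)\right) = 43587 + \left(-2329 + 2964\right) = 43587 + 635 = 44222$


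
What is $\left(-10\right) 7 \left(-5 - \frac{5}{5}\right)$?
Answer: $420$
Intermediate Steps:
$\left(-10\right) 7 \left(-5 - \frac{5}{5}\right) = - 70 \left(-5 - 1\right) = \left(-70\right) \left(-6\right) = 420$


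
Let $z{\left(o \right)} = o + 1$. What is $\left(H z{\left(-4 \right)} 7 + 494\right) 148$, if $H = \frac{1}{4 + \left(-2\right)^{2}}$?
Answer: $\frac{145447}{2} \approx 72724.0$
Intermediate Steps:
$z{\left(o \right)} = 1 + o$
$H = \frac{1}{8}$ ($H = \frac{1}{4 + 4} = \frac{1}{8} \approx 0.125$)
$\left(H z{\left(-4 \right)} 7 + 494\right) 148 = \left(\frac{1 - 4}{8} \cdot 7 + 494\right) 148 = \left(\frac{1}{8} \left(-3\right) 7 + 494\right) 148 = \left(\left(- \frac{3}{8}\right) 7 + 494\right) 148 = \left(- \frac{21}{8} + 494\right) 148 = \frac{3931}{8} \cdot 148 = \frac{145447}{2}$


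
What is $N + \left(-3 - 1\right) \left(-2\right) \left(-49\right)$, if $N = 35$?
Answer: $-357$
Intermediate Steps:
$N + \left(-3 - 1\right) \left(-2\right) \left(-49\right) = 35 + \left(-3 - 1\right) \left(-2\right) \left(-49\right) = 35 + \left(-4\right) \left(-2\right) \left(-49\right) = 35 + 8 \left(-49\right) = 35 - 392 = -357$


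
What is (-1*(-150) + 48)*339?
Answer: 67122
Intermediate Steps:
(-1*(-150) + 48)*339 = (150 + 48)*339 = 198*339 = 67122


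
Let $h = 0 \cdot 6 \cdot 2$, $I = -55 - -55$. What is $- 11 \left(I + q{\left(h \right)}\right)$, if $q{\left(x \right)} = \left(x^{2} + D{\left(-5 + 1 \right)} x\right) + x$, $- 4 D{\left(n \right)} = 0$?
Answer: $0$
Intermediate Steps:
$I = 0$ ($I = -55 + 55 = 0$)
$D{\left(n \right)} = 0$ ($D{\left(n \right)} = \left(- \frac{1}{4}\right) 0 = 0$)
$h = 0$ ($h = 0 \cdot 2 = 0$)
$q{\left(x \right)} = x + x^{2}$ ($q{\left(x \right)} = \left(x^{2} + 0 x\right) + x = \left(x^{2} + 0\right) + x = x^{2} + x = x + x^{2}$)
$- 11 \left(I + q{\left(h \right)}\right) = - 11 \left(0 + 0 \left(1 + 0\right)\right) = - 11 \left(0 + 0 \cdot 1\right) = - 11 \left(0 + 0\right) = \left(-11\right) 0 = 0$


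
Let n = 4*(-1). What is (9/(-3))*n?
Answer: 12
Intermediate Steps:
n = -4
(9/(-3))*n = (9/(-3))*(-4) = (9*(-⅓))*(-4) = -3*(-4) = 12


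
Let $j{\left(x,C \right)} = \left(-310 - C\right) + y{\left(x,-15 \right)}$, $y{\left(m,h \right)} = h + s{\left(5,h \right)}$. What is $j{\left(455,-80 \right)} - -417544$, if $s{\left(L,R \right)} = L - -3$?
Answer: $417307$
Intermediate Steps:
$s{\left(L,R \right)} = 3 + L$ ($s{\left(L,R \right)} = L + 3 = 3 + L$)
$y{\left(m,h \right)} = 8 + h$ ($y{\left(m,h \right)} = h + \left(3 + 5\right) = h + 8 = 8 + h$)
$j{\left(x,C \right)} = -317 - C$ ($j{\left(x,C \right)} = \left(-310 - C\right) + \left(8 - 15\right) = \left(-310 - C\right) - 7 = -317 - C$)
$j{\left(455,-80 \right)} - -417544 = \left(-317 - -80\right) - -417544 = \left(-317 + 80\right) + 417544 = -237 + 417544 = 417307$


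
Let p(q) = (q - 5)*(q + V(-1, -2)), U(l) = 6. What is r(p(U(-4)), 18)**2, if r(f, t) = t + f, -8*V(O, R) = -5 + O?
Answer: 9801/16 ≈ 612.56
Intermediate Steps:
V(O, R) = 5/8 - O/8 (V(O, R) = -(-5 + O)/8 = 5/8 - O/8)
p(q) = (-5 + q)*(3/4 + q) (p(q) = (q - 5)*(q + (5/8 - 1/8*(-1))) = (-5 + q)*(q + (5/8 + 1/8)) = (-5 + q)*(q + 3/4) = (-5 + q)*(3/4 + q))
r(f, t) = f + t
r(p(U(-4)), 18)**2 = ((-15/4 + 6**2 - 17/4*6) + 18)**2 = ((-15/4 + 36 - 51/2) + 18)**2 = (27/4 + 18)**2 = (99/4)**2 = 9801/16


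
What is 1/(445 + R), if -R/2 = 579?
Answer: -1/713 ≈ -0.0014025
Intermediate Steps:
R = -1158 (R = -2*579 = -1158)
1/(445 + R) = 1/(445 - 1158) = 1/(-713) = -1/713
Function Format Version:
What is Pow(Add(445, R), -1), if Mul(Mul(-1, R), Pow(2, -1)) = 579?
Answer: Rational(-1, 713) ≈ -0.0014025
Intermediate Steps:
R = -1158 (R = Mul(-2, 579) = -1158)
Pow(Add(445, R), -1) = Pow(Add(445, -1158), -1) = Pow(-713, -1) = Rational(-1, 713)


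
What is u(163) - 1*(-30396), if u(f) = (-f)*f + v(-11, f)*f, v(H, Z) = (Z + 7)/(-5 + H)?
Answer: 16761/8 ≈ 2095.1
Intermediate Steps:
v(H, Z) = (7 + Z)/(-5 + H)
u(f) = -f² + f*(-7/16 - f/16) (u(f) = (-f)*f + ((7 + f)/(-5 - 11))*f = -f² + ((7 + f)/(-16))*f = -f² + (-(7 + f)/16)*f = -f² + (-7/16 - f/16)*f = -f² + f*(-7/16 - f/16))
u(163) - 1*(-30396) = -1/16*163*(7 + 17*163) - 1*(-30396) = -1/16*163*(7 + 2771) + 30396 = -1/16*163*2778 + 30396 = -226407/8 + 30396 = 16761/8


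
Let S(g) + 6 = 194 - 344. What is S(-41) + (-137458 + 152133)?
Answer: 14519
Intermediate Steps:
S(g) = -156 (S(g) = -6 + (194 - 344) = -6 - 150 = -156)
S(-41) + (-137458 + 152133) = -156 + (-137458 + 152133) = -156 + 14675 = 14519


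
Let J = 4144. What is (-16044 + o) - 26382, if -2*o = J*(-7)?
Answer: -27922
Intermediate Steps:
o = 14504 (o = -2072*(-7) = -1/2*(-29008) = 14504)
(-16044 + o) - 26382 = (-16044 + 14504) - 26382 = -1540 - 26382 = -27922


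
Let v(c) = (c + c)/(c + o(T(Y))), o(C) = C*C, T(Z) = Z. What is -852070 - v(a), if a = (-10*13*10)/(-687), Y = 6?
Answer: -2772636105/3254 ≈ -8.5207e+5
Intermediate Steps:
o(C) = C**2
a = 1300/687 (a = -130*10*(-1/687) = -1300*(-1/687) = 1300/687 ≈ 1.8923)
v(c) = 2*c/(36 + c) (v(c) = (c + c)/(c + 6**2) = (2*c)/(c + 36) = (2*c)/(36 + c) = 2*c/(36 + c))
-852070 - v(a) = -852070 - 2*1300/(687*(36 + 1300/687)) = -852070 - 2*1300/(687*26032/687) = -852070 - 2*1300*687/(687*26032) = -852070 - 1*325/3254 = -852070 - 325/3254 = -2772636105/3254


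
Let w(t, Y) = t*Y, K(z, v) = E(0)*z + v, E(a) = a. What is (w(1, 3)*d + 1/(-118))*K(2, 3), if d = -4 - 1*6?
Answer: -10623/118 ≈ -90.025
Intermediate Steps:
d = -10 (d = -4 - 6 = -10)
K(z, v) = v (K(z, v) = 0*z + v = 0 + v = v)
w(t, Y) = Y*t
(w(1, 3)*d + 1/(-118))*K(2, 3) = ((3*1)*(-10) + 1/(-118))*3 = (3*(-10) - 1/118)*3 = (-30 - 1/118)*3 = -3541/118*3 = -10623/118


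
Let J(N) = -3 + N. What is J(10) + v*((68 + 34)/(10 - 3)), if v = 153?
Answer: 15655/7 ≈ 2236.4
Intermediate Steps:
J(10) + v*((68 + 34)/(10 - 3)) = (-3 + 10) + 153*((68 + 34)/(10 - 3)) = 7 + 153*(102/7) = 7 + 15606/7 = 15655/7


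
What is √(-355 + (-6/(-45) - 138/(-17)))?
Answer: I*√22547355/255 ≈ 18.621*I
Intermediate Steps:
√(-355 + (-6/(-45) - 138/(-17))) = √(-355 + (-6*(-1/45) - 138*(-1/17))) = √(-355 + (2/15 + 138/17)) = √(-355 + 2104/255) = √(-88421/255) = I*√22547355/255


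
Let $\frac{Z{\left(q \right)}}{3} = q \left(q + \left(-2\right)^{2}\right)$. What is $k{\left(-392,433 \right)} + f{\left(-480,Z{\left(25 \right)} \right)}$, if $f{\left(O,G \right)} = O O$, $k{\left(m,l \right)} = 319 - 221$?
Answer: $230498$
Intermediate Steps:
$k{\left(m,l \right)} = 98$
$Z{\left(q \right)} = 3 q \left(4 + q\right)$ ($Z{\left(q \right)} = 3 q \left(q + \left(-2\right)^{2}\right) = 3 q \left(q + 4\right) = 3 q \left(4 + q\right)$)
$f{\left(O,G \right)} = O^{2}$
$k{\left(-392,433 \right)} + f{\left(-480,Z{\left(25 \right)} \right)} = 98 + \left(-480\right)^{2} = 98 + 230400 = 230498$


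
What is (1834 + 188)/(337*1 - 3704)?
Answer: -2022/3367 ≈ -0.60053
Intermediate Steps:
(1834 + 188)/(337*1 - 3704) = 2022/(337 - 3704) = 2022/(-3367) = 2022*(-1/3367) = -2022/3367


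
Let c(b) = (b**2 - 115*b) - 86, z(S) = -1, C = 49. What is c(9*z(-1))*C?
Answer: 50470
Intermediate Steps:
c(b) = -86 + b**2 - 115*b
c(9*z(-1))*C = (-86 + (9*(-1))**2 - 1035*(-1))*49 = (-86 + (-9)**2 - 115*(-9))*49 = (-86 + 81 + 1035)*49 = 1030*49 = 50470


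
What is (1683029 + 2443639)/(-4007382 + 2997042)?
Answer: -343889/84195 ≈ -4.0844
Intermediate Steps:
(1683029 + 2443639)/(-4007382 + 2997042) = 4126668/(-1010340) = 4126668*(-1/1010340) = -343889/84195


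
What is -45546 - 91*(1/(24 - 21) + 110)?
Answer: -166759/3 ≈ -55586.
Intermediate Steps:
-45546 - 91*(1/(24 - 21) + 110) = -45546 - 91*(1/3 + 110) = -45546 - 91*331/3 = -45546 - 30121/3 = -166759/3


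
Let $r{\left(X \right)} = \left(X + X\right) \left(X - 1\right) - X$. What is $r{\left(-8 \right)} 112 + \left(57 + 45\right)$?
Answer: $17126$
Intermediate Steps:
$r{\left(X \right)} = - X + 2 X \left(-1 + X\right)$ ($r{\left(X \right)} = 2 X \left(-1 + X\right) - X = - X + 2 X \left(-1 + X\right)$)
$r{\left(-8 \right)} 112 + \left(57 + 45\right) = - 8 \left(-3 + 2 \left(-8\right)\right) 112 + \left(57 + 45\right) = - 8 \left(-3 - 16\right) 112 + 102 = \left(-8\right) \left(-19\right) 112 + 102 = 152 \cdot 112 + 102 = 17024 + 102 = 17126$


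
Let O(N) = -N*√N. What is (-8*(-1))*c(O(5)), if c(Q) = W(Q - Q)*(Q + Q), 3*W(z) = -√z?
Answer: 0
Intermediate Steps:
W(z) = -√z/3 (W(z) = (-√z)/3 = -√z/3)
O(N) = -N^(3/2)
c(Q) = 0 (c(Q) = (-√(Q - Q)/3)*(Q + Q) = (-√0/3)*(2*Q) = (-⅓*0)*(2*Q) = 0*(2*Q) = 0)
(-8*(-1))*c(O(5)) = -8*(-1)*0 = 8*0 = 0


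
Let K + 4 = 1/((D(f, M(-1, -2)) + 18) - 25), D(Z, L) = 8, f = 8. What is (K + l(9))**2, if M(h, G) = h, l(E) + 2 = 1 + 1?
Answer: 9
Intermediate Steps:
l(E) = 0 (l(E) = -2 + (1 + 1) = -2 + 2 = 0)
K = -3 (K = -4 + 1/((8 + 18) - 25) = -4 + 1/(26 - 25) = -4 + 1/1 = -4 + 1 = -3)
(K + l(9))**2 = (-3 + 0)**2 = (-3)**2 = 9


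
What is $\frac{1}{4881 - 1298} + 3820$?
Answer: $\frac{13687061}{3583} \approx 3820.0$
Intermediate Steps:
$\frac{1}{4881 - 1298} + 3820 = \frac{1}{3583} + 3820 = \frac{13687061}{3583}$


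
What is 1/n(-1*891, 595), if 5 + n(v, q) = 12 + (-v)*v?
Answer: -1/793874 ≈ -1.2596e-6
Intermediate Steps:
n(v, q) = 7 - v**2 (n(v, q) = -5 + (12 + (-v)*v) = -5 + (12 - v**2) = 7 - v**2)
1/n(-1*891, 595) = 1/(7 - (-1*891)**2) = 1/(7 - 1*(-891)**2) = 1/(7 - 1*793881) = 1/(7 - 793881) = 1/(-793874) = -1/793874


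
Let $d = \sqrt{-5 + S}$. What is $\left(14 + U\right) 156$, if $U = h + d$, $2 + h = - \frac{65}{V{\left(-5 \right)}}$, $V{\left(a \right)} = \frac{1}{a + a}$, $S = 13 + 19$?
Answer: $103272 + 468 \sqrt{3} \approx 1.0408 \cdot 10^{5}$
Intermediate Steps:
$S = 32$
$V{\left(a \right)} = \frac{1}{2 a}$
$h = 648$ ($h = -2 - \frac{65}{\frac{1}{2} \frac{1}{-5}} = -2 - \frac{65}{\frac{1}{2} \left(- \frac{1}{5}\right)} = -2 - \frac{65}{- \frac{1}{10}} = -2 - -650 = -2 + 650 = 648$)
$d = 3 \sqrt{3}$ ($d = \sqrt{-5 + 32} = \sqrt{27} = 3 \sqrt{3} \approx 5.1962$)
$U = 648 + 3 \sqrt{3} \approx 653.2$
$\left(14 + U\right) 156 = \left(14 + \left(648 + 3 \sqrt{3}\right)\right) 156 = \left(662 + 3 \sqrt{3}\right) 156 = 103272 + 468 \sqrt{3}$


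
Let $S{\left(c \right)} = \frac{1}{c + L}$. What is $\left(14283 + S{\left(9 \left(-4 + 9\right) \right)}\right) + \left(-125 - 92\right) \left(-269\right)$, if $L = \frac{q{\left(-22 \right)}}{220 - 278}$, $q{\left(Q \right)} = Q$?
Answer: $\frac{95615325}{1316} \approx 72656.0$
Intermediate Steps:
$L = \frac{11}{29}$ ($L = - \frac{22}{220 - 278} = - \frac{22}{-58} = \left(-22\right) \left(- \frac{1}{58}\right) = \frac{11}{29} \approx 0.37931$)
$S{\left(c \right)} = \frac{1}{\frac{11}{29} + c}$ ($S{\left(c \right)} = \frac{1}{c + \frac{11}{29}} = \frac{1}{\frac{11}{29} + c}$)
$\left(14283 + S{\left(9 \left(-4 + 9\right) \right)}\right) + \left(-125 - 92\right) \left(-269\right) = \left(14283 + \frac{29}{11 + 29 \cdot 9 \left(-4 + 9\right)}\right) + \left(-125 - 92\right) \left(-269\right) = \left(14283 + \frac{29}{11 + 29 \cdot 9 \cdot 5}\right) - -58373 = \left(14283 + \frac{29}{11 + 29 \cdot 45}\right) + 58373 = \left(14283 + \frac{29}{11 + 1305}\right) + 58373 = \left(14283 + \frac{29}{1316}\right) + 58373 = \frac{18796457}{1316} + 58373 = \frac{95615325}{1316}$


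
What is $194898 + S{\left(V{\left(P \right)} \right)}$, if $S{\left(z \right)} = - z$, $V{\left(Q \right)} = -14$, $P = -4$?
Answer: $194912$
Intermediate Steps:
$194898 + S{\left(V{\left(P \right)} \right)} = 194898 - -14 = 194898 + 14 = 194912$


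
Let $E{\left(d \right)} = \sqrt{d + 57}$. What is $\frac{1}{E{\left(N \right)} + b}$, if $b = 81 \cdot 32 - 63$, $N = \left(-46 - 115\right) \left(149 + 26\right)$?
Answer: $\frac{2529}{6423959} - \frac{i \sqrt{28118}}{6423959} \approx 0.00039368 - 2.6103 \cdot 10^{-5} i$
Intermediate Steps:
$N = -28175$ ($N = \left(-161\right) 175 = -28175$)
$b = 2529$ ($b = 2592 - 63 = 2529$)
$E{\left(d \right)} = \sqrt{57 + d}$
$\frac{1}{E{\left(N \right)} + b} = \frac{1}{\sqrt{57 - 28175} + 2529} = \frac{1}{\sqrt{-28118} + 2529} = \frac{1}{i \sqrt{28118} + 2529} = \frac{1}{2529 + i \sqrt{28118}}$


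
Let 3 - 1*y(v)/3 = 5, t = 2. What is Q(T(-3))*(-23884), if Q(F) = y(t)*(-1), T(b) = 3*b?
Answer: -143304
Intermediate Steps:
y(v) = -6 (y(v) = 9 - 3*5 = 9 - 15 = -6)
Q(F) = 6 (Q(F) = -6*(-1) = 6)
Q(T(-3))*(-23884) = 6*(-23884) = -143304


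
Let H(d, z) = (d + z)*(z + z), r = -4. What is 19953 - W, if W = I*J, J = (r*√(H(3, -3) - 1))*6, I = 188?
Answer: 19953 + 4512*I ≈ 19953.0 + 4512.0*I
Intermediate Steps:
H(d, z) = 2*z*(d + z) (H(d, z) = (d + z)*(2*z) = 2*z*(d + z))
J = -24*I (J = -4*√(2*(-3)*(3 - 3) - 1)*6 = -4*√(2*(-3)*0 - 1)*6 = -4*√(0 - 1)*6 = -4*I*6 = -24*I ≈ -24.0*I)
W = -4512*I (W = 188*(-24*I) = -4512*I ≈ -4512.0*I)
19953 - W = 19953 - (-4512)*I = 19953 + 4512*I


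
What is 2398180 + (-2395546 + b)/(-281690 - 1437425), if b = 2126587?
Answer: 4122747479659/1719115 ≈ 2.3982e+6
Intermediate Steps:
2398180 + (-2395546 + b)/(-281690 - 1437425) = 2398180 + (-2395546 + 2126587)/(-281690 - 1437425) = 2398180 - 268959/(-1719115) = 2398180 - 268959*(-1/1719115) = 2398180 + 268959/1719115 = 4122747479659/1719115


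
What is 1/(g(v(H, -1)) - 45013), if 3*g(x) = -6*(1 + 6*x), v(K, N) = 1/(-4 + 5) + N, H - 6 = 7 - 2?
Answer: -1/45015 ≈ -2.2215e-5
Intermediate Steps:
H = 11 (H = 6 + (7 - 2) = 6 + 5 = 11)
v(K, N) = 1 + N (v(K, N) = 1/1 + N = 1 + N)
g(x) = -2 - 12*x (g(x) = (-6*(1 + 6*x))/3 = (-6 - 36*x)/3 = -2 - 12*x)
1/(g(v(H, -1)) - 45013) = 1/((-2 - 12*(1 - 1)) - 45013) = 1/((-2 - 12*0) - 45013) = 1/((-2 + 0) - 45013) = 1/(-2 - 45013) = 1/(-45015) = -1/45015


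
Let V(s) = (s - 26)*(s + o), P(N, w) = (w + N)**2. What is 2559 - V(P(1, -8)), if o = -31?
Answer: 2145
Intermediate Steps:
P(N, w) = (N + w)**2
V(s) = (-31 + s)*(-26 + s) (V(s) = (s - 26)*(s - 31) = (-26 + s)*(-31 + s) = (-31 + s)*(-26 + s))
2559 - V(P(1, -8)) = 2559 - (806 + ((1 - 8)**2)**2 - 57*(1 - 8)**2) = 2559 - (806 + ((-7)**2)**2 - 57*(-7)**2) = 2559 - (806 + 49**2 - 57*49) = 2559 - (806 + 2401 - 2793) = 2559 - 1*414 = 2559 - 414 = 2145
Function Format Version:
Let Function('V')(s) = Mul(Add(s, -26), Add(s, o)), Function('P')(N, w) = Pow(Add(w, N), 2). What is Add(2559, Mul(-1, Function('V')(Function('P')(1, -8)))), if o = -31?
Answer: 2145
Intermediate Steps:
Function('P')(N, w) = Pow(Add(N, w), 2)
Function('V')(s) = Mul(Add(-31, s), Add(-26, s)) (Function('V')(s) = Mul(Add(s, -26), Add(s, -31)) = Mul(Add(-26, s), Add(-31, s)) = Mul(Add(-31, s), Add(-26, s)))
Add(2559, Mul(-1, Function('V')(Function('P')(1, -8)))) = Add(2559, Mul(-1, Add(806, Pow(Pow(Add(1, -8), 2), 2), Mul(-57, Pow(Add(1, -8), 2))))) = Add(2559, Mul(-1, Add(806, Pow(Pow(-7, 2), 2), Mul(-57, Pow(-7, 2))))) = Add(2559, Mul(-1, Add(806, Pow(49, 2), Mul(-57, 49)))) = Add(2559, Mul(-1, Add(806, 2401, -2793))) = Add(2559, Mul(-1, 414)) = Add(2559, -414) = 2145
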